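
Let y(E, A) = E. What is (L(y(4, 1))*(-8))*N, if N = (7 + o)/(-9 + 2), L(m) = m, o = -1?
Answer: 192/7 ≈ 27.429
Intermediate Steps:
N = -6/7 (N = (7 - 1)/(-9 + 2) = 6/(-7) = 6*(-⅐) = -6/7 ≈ -0.85714)
(L(y(4, 1))*(-8))*N = (4*(-8))*(-6/7) = -32*(-6/7) = 192/7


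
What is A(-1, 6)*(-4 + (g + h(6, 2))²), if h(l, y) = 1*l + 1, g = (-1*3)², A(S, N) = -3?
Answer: -756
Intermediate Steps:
g = 9 (g = (-3)² = 9)
h(l, y) = 1 + l (h(l, y) = l + 1 = 1 + l)
A(-1, 6)*(-4 + (g + h(6, 2))²) = -3*(-4 + (9 + (1 + 6))²) = -3*(-4 + (9 + 7)²) = -3*(-4 + 16²) = -3*(-4 + 256) = -3*252 = -756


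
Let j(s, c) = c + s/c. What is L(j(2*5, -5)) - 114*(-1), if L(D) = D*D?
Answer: 163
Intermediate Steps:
L(D) = D²
L(j(2*5, -5)) - 114*(-1) = (-5 + (2*5)/(-5))² - 114*(-1) = (-5 + 10*(-⅕))² + 114 = (-5 - 2)² + 114 = (-7)² + 114 = 49 + 114 = 163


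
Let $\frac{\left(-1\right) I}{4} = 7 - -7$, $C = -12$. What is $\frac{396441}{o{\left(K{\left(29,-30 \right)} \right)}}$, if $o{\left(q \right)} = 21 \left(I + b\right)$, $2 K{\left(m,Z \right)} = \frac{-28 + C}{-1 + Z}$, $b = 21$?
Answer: $- \frac{132147}{245} \approx -539.38$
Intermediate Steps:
$I = -56$ ($I = - 4 \left(7 - -7\right) = - 4 \left(7 + 7\right) = \left(-4\right) 14 = -56$)
$K{\left(m,Z \right)} = - \frac{20}{-1 + Z}$ ($K{\left(m,Z \right)} = \frac{\left(-28 - 12\right) \frac{1}{-1 + Z}}{2} = \frac{\left(-40\right) \frac{1}{-1 + Z}}{2} = - \frac{20}{-1 + Z}$)
$o{\left(q \right)} = -735$ ($o{\left(q \right)} = 21 \left(-56 + 21\right) = 21 \left(-35\right) = -735$)
$\frac{396441}{o{\left(K{\left(29,-30 \right)} \right)}} = \frac{396441}{-735} = 396441 \left(- \frac{1}{735}\right) = - \frac{132147}{245}$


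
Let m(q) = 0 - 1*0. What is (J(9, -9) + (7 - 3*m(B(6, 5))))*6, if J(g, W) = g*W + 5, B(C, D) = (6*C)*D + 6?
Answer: -414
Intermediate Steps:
B(C, D) = 6 + 6*C*D (B(C, D) = 6*C*D + 6 = 6 + 6*C*D)
m(q) = 0 (m(q) = 0 + 0 = 0)
J(g, W) = 5 + W*g (J(g, W) = W*g + 5 = 5 + W*g)
(J(9, -9) + (7 - 3*m(B(6, 5))))*6 = ((5 - 9*9) + (7 - 3*0))*6 = ((5 - 81) + (7 + 0))*6 = (-76 + 7)*6 = -69*6 = -414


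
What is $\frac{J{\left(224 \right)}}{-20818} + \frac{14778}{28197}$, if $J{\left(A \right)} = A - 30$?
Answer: $\frac{16787677}{32611397} \approx 0.51478$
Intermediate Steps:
$J{\left(A \right)} = -30 + A$
$\frac{J{\left(224 \right)}}{-20818} + \frac{14778}{28197} = \frac{-30 + 224}{-20818} + \frac{14778}{28197} = 194 \left(- \frac{1}{20818}\right) + 14778 \cdot \frac{1}{28197} = - \frac{97}{10409} + \frac{1642}{3133} = \frac{16787677}{32611397}$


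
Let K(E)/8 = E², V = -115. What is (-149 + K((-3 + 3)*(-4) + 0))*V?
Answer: 17135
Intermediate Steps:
K(E) = 8*E²
(-149 + K((-3 + 3)*(-4) + 0))*V = (-149 + 8*((-3 + 3)*(-4) + 0)²)*(-115) = (-149 + 8*(0*(-4) + 0)²)*(-115) = (-149 + 8*(0 + 0)²)*(-115) = (-149 + 8*0²)*(-115) = (-149 + 8*0)*(-115) = (-149 + 0)*(-115) = -149*(-115) = 17135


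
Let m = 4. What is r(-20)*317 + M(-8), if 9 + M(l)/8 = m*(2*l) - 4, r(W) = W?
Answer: -6956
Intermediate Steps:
M(l) = -104 + 64*l (M(l) = -72 + 8*(4*(2*l) - 4) = -72 + 8*(8*l - 4) = -72 + 8*(-4 + 8*l) = -72 + (-32 + 64*l) = -104 + 64*l)
r(-20)*317 + M(-8) = -20*317 + (-104 + 64*(-8)) = -6340 + (-104 - 512) = -6340 - 616 = -6956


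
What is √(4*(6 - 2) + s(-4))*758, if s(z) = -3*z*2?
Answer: 1516*√10 ≈ 4794.0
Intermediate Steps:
s(z) = -6*z
√(4*(6 - 2) + s(-4))*758 = √(4*(6 - 2) - 6*(-4))*758 = √(4*4 + 24)*758 = √(16 + 24)*758 = √40*758 = (2*√10)*758 = 1516*√10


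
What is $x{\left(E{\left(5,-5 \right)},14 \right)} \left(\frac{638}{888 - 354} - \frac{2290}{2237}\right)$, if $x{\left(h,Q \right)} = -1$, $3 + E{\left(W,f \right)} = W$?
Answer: $- \frac{102173}{597279} \approx -0.17106$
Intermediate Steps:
$E{\left(W,f \right)} = -3 + W$
$x{\left(E{\left(5,-5 \right)},14 \right)} \left(\frac{638}{888 - 354} - \frac{2290}{2237}\right) = - (\frac{638}{888 - 354} - \frac{2290}{2237}) = - (\frac{638}{534} - \frac{2290}{2237}) = - (638 \cdot \frac{1}{534} - \frac{2290}{2237}) = - (\frac{319}{267} - \frac{2290}{2237}) = \left(-1\right) \frac{102173}{597279} = - \frac{102173}{597279}$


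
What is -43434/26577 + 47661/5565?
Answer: 37962081/5477815 ≈ 6.9302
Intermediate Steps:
-43434/26577 + 47661/5565 = -43434*1/26577 + 47661*(1/5565) = -4826/2953 + 15887/1855 = 37962081/5477815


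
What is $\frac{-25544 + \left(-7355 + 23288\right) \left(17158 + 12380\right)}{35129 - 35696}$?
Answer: $- \frac{470603410}{567} \approx -8.2999 \cdot 10^{5}$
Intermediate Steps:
$\frac{-25544 + \left(-7355 + 23288\right) \left(17158 + 12380\right)}{35129 - 35696} = \frac{-25544 + 15933 \cdot 29538}{-567} = \left(-25544 + 470628954\right) \left(- \frac{1}{567}\right) = 470603410 \left(- \frac{1}{567}\right) = - \frac{470603410}{567}$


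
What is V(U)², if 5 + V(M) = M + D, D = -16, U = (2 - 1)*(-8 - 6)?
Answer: 1225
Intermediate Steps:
U = -14 (U = 1*(-14) = -14)
V(M) = -21 + M (V(M) = -5 + (M - 16) = -5 + (-16 + M) = -21 + M)
V(U)² = (-21 - 14)² = (-35)² = 1225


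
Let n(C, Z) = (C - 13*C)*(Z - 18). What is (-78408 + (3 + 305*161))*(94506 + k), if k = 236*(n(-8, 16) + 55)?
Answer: -1821698200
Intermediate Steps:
n(C, Z) = -12*C*(-18 + Z) (n(C, Z) = (-12*C)*(-18 + Z) = -12*C*(-18 + Z))
k = -32332 (k = 236*(12*(-8)*(18 - 1*16) + 55) = 236*(12*(-8)*(18 - 16) + 55) = 236*(12*(-8)*2 + 55) = 236*(-192 + 55) = 236*(-137) = -32332)
(-78408 + (3 + 305*161))*(94506 + k) = (-78408 + (3 + 305*161))*(94506 - 32332) = (-78408 + (3 + 49105))*62174 = (-78408 + 49108)*62174 = -29300*62174 = -1821698200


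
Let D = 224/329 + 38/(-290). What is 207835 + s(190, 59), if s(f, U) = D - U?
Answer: 1415997187/6815 ≈ 2.0778e+5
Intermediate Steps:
D = 3747/6815 (D = 224*(1/329) + 38*(-1/290) = 32/47 - 19/145 = 3747/6815 ≈ 0.54982)
s(f, U) = 3747/6815 - U
207835 + s(190, 59) = 207835 + (3747/6815 - 1*59) = 207835 + (3747/6815 - 59) = 207835 - 398338/6815 = 1415997187/6815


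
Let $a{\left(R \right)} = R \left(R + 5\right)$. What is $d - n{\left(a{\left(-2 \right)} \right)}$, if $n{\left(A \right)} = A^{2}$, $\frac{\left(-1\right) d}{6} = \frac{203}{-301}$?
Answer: $- \frac{1374}{43} \approx -31.953$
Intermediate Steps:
$a{\left(R \right)} = R \left(5 + R\right)$
$d = \frac{174}{43}$ ($d = - 6 \frac{203}{-301} = - 6 \cdot 203 \left(- \frac{1}{301}\right) = \left(-6\right) \left(- \frac{29}{43}\right) = \frac{174}{43} \approx 4.0465$)
$d - n{\left(a{\left(-2 \right)} \right)} = \frac{174}{43} - \left(- 2 \left(5 - 2\right)\right)^{2} = \frac{174}{43} - \left(\left(-2\right) 3\right)^{2} = \frac{174}{43} - \left(-6\right)^{2} = \frac{174}{43} - 36 = - \frac{1374}{43}$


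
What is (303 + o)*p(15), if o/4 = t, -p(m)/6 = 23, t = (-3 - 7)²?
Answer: -97014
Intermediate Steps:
t = 100 (t = (-10)² = 100)
p(m) = -138 (p(m) = -6*23 = -138)
o = 400 (o = 4*100 = 400)
(303 + o)*p(15) = (303 + 400)*(-138) = 703*(-138) = -97014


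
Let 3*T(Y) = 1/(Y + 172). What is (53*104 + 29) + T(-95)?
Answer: 1279972/231 ≈ 5541.0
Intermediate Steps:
T(Y) = 1/(3*(172 + Y)) (T(Y) = 1/(3*(Y + 172)) = 1/(3*(172 + Y)))
(53*104 + 29) + T(-95) = (53*104 + 29) + 1/(3*(172 - 95)) = (5512 + 29) + (⅓)/77 = 5541 + (⅓)*(1/77) = 5541 + 1/231 = 1279972/231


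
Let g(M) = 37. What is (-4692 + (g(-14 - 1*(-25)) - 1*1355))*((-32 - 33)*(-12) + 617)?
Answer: -8395970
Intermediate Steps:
(-4692 + (g(-14 - 1*(-25)) - 1*1355))*((-32 - 33)*(-12) + 617) = (-4692 + (37 - 1*1355))*((-32 - 33)*(-12) + 617) = (-4692 + (37 - 1355))*(-65*(-12) + 617) = (-4692 - 1318)*(780 + 617) = -6010*1397 = -8395970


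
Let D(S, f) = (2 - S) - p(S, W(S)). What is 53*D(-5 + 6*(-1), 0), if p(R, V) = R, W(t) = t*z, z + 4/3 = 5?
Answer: 1272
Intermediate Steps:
z = 11/3 (z = -4/3 + 5 = 11/3 ≈ 3.6667)
W(t) = 11*t/3 (W(t) = t*(11/3) = 11*t/3)
D(S, f) = 2 - 2*S (D(S, f) = (2 - S) - S = 2 - 2*S)
53*D(-5 + 6*(-1), 0) = 53*(2 - 2*(-5 + 6*(-1))) = 53*(2 - 2*(-5 - 6)) = 53*(2 - 2*(-11)) = 53*(2 + 22) = 53*24 = 1272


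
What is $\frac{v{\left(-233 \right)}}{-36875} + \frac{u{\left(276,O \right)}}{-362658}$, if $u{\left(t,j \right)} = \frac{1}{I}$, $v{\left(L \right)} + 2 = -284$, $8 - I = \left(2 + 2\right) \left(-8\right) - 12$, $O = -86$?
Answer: $\frac{5393412901}{695396715000} \approx 0.0077559$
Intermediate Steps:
$I = 52$ ($I = 8 - \left(\left(2 + 2\right) \left(-8\right) - 12\right) = 8 - \left(4 \left(-8\right) - 12\right) = 8 - \left(-32 - 12\right) = 8 - -44 = 8 + 44 = 52$)
$v{\left(L \right)} = -286$ ($v{\left(L \right)} = -2 - 284 = -286$)
$u{\left(t,j \right)} = \frac{1}{52}$
$\frac{v{\left(-233 \right)}}{-36875} + \frac{u{\left(276,O \right)}}{-362658} = - \frac{286}{-36875} + \frac{1}{52 \left(-362658\right)} = \left(-286\right) \left(- \frac{1}{36875}\right) + \frac{1}{52} \left(- \frac{1}{362658}\right) = \frac{286}{36875} - \frac{1}{18858216} = \frac{5393412901}{695396715000}$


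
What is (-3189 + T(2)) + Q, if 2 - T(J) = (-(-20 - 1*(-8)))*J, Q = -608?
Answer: -3819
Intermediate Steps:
T(J) = 2 - 12*J (T(J) = 2 - (-(-20 - 1*(-8)))*J = 2 - (-(-20 + 8))*J = 2 - (-1*(-12))*J = 2 - 12*J)
(-3189 + T(2)) + Q = (-3189 + (2 - 12*2)) - 608 = (-3189 + (2 - 24)) - 608 = (-3189 - 22) - 608 = -3211 - 608 = -3819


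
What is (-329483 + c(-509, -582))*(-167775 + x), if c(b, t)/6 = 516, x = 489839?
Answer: -105117502768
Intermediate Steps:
c(b, t) = 3096 (c(b, t) = 6*516 = 3096)
(-329483 + c(-509, -582))*(-167775 + x) = (-329483 + 3096)*(-167775 + 489839) = -326387*322064 = -105117502768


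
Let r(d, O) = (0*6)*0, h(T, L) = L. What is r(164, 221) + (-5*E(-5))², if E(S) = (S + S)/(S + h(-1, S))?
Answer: 25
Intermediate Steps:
E(S) = 1 (E(S) = (S + S)/(S + S) = (2*S)/((2*S)) = (2*S)*(1/(2*S)) = 1)
r(d, O) = 0 (r(d, O) = 0*0 = 0)
r(164, 221) + (-5*E(-5))² = 0 + (-5*1)² = 0 + (-5)² = 0 + 25 = 25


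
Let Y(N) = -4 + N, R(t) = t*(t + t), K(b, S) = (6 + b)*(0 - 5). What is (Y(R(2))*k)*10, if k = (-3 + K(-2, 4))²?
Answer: 21160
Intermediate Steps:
K(b, S) = -30 - 5*b (K(b, S) = (6 + b)*(-5) = -30 - 5*b)
R(t) = 2*t² (R(t) = t*(2*t) = 2*t²)
k = 529 (k = (-3 + (-30 - 5*(-2)))² = (-3 + (-30 + 10))² = (-3 - 20)² = (-23)² = 529)
(Y(R(2))*k)*10 = ((-4 + 2*2²)*529)*10 = ((-4 + 2*4)*529)*10 = ((-4 + 8)*529)*10 = (4*529)*10 = 2116*10 = 21160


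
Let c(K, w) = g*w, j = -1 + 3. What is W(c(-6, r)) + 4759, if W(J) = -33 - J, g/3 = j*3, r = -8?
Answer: 4870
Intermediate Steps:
j = 2
g = 18 (g = 3*(2*3) = 3*6 = 18)
c(K, w) = 18*w
W(c(-6, r)) + 4759 = (-33 - 18*(-8)) + 4759 = (-33 - 1*(-144)) + 4759 = (-33 + 144) + 4759 = 111 + 4759 = 4870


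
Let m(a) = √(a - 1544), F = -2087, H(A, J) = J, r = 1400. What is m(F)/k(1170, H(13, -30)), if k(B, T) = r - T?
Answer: I*√3631/1430 ≈ 0.042138*I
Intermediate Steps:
k(B, T) = 1400 - T
m(a) = √(-1544 + a)
m(F)/k(1170, H(13, -30)) = √(-1544 - 2087)/(1400 - 1*(-30)) = √(-3631)/(1400 + 30) = (I*√3631)/1430 = (I*√3631)*(1/1430) = I*√3631/1430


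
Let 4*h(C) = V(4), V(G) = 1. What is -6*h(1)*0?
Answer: 0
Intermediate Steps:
h(C) = ¼ (h(C) = (¼)*1 = ¼)
-6*h(1)*0 = -6*¼*0 = -3/2*0 = 0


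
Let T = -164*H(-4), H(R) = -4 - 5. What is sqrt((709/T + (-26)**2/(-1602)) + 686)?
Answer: sqrt(328860188077)/21894 ≈ 26.193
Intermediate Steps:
H(R) = -9
T = 1476 (T = -164*(-9) = 1476)
sqrt((709/T + (-26)**2/(-1602)) + 686) = sqrt((709/1476 + (-26)**2/(-1602)) + 686) = sqrt((709*(1/1476) + 676*(-1/1602)) + 686) = sqrt((709/1476 - 338/801) + 686) = sqrt(7669/131364 + 686) = sqrt(90123373/131364) = sqrt(328860188077)/21894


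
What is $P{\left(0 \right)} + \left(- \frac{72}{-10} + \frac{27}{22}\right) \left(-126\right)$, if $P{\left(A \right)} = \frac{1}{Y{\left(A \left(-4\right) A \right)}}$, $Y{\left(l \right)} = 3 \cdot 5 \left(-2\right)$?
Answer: $- \frac{350417}{330} \approx -1061.9$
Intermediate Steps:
$Y{\left(l \right)} = -30$ ($Y{\left(l \right)} = 15 \left(-2\right) = -30$)
$P{\left(A \right)} = - \frac{1}{30}$ ($P{\left(A \right)} = \frac{1}{-30} = - \frac{1}{30}$)
$P{\left(0 \right)} + \left(- \frac{72}{-10} + \frac{27}{22}\right) \left(-126\right) = - \frac{1}{30} + \left(- \frac{72}{-10} + \frac{27}{22}\right) \left(-126\right) = - \frac{1}{30} + \left(\left(-72\right) \left(- \frac{1}{10}\right) + 27 \cdot \frac{1}{22}\right) \left(-126\right) = - \frac{1}{30} + \left(\frac{36}{5} + \frac{27}{22}\right) \left(-126\right) = - \frac{1}{30} + \frac{927}{110} \left(-126\right) = - \frac{1}{30} - \frac{58401}{55} = - \frac{350417}{330}$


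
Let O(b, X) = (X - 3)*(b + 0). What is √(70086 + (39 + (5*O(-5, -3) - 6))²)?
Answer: 5*√4143 ≈ 321.83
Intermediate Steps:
O(b, X) = b*(-3 + X) (O(b, X) = (-3 + X)*b = b*(-3 + X))
√(70086 + (39 + (5*O(-5, -3) - 6))²) = √(70086 + (39 + (5*(-5*(-3 - 3)) - 6))²) = √(70086 + (39 + (5*(-5*(-6)) - 6))²) = √(70086 + (39 + (5*30 - 6))²) = √(70086 + (39 + (150 - 6))²) = √(70086 + (39 + 144)²) = √(70086 + 183²) = √(70086 + 33489) = √103575 = 5*√4143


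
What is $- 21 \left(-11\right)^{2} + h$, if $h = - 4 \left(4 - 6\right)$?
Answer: $-2533$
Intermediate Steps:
$h = 8$ ($h = \left(-4\right) \left(-2\right) = 8$)
$- 21 \left(-11\right)^{2} + h = - 21 \left(-11\right)^{2} + 8 = \left(-21\right) 121 + 8 = -2541 + 8 = -2533$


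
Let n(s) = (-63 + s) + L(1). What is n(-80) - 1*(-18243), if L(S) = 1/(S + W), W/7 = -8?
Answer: 995499/55 ≈ 18100.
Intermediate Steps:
W = -56 (W = 7*(-8) = -56)
L(S) = 1/(-56 + S) (L(S) = 1/(S - 56) = 1/(-56 + S))
n(s) = -3466/55 + s (n(s) = (-63 + s) + 1/(-56 + 1) = (-63 + s) + 1/(-55) = (-63 + s) - 1/55 = -3466/55 + s)
n(-80) - 1*(-18243) = (-3466/55 - 80) - 1*(-18243) = -7866/55 + 18243 = 995499/55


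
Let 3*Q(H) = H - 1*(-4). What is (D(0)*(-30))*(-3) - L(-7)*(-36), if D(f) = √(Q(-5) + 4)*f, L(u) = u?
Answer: -252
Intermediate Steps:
Q(H) = 4/3 + H/3 (Q(H) = (H - 1*(-4))/3 = (H + 4)/3 = (4 + H)/3 = 4/3 + H/3)
D(f) = f*√33/3 (D(f) = √((4/3 + (⅓)*(-5)) + 4)*f = √((4/3 - 5/3) + 4)*f = √(-⅓ + 4)*f = √(11/3)*f = (√33/3)*f = f*√33/3)
(D(0)*(-30))*(-3) - L(-7)*(-36) = (((⅓)*0*√33)*(-30))*(-3) - (-7)*(-36) = (0*(-30))*(-3) - 1*252 = 0*(-3) - 252 = 0 - 252 = -252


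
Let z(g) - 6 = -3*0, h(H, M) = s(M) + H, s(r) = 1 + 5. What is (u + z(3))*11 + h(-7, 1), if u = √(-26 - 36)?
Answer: 65 + 11*I*√62 ≈ 65.0 + 86.614*I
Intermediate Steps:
s(r) = 6
h(H, M) = 6 + H
z(g) = 6 (z(g) = 6 - 3*0 = 6 + 0 = 6)
u = I*√62 (u = √(-62) = I*√62 ≈ 7.874*I)
(u + z(3))*11 + h(-7, 1) = (I*√62 + 6)*11 + (6 - 7) = (6 + I*√62)*11 - 1 = (66 + 11*I*√62) - 1 = 65 + 11*I*√62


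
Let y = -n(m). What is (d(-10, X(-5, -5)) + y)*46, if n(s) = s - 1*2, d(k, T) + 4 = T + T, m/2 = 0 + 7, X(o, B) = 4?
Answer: -368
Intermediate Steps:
m = 14 (m = 2*(0 + 7) = 2*7 = 14)
d(k, T) = -4 + 2*T (d(k, T) = -4 + (T + T) = -4 + 2*T)
n(s) = -2 + s (n(s) = s - 2 = -2 + s)
y = -12 (y = -(-2 + 14) = -1*12 = -12)
(d(-10, X(-5, -5)) + y)*46 = ((-4 + 2*4) - 12)*46 = ((-4 + 8) - 12)*46 = (4 - 12)*46 = -8*46 = -368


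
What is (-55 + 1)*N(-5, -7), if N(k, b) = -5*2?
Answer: 540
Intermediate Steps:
N(k, b) = -10
(-55 + 1)*N(-5, -7) = (-55 + 1)*(-10) = -54*(-10) = 540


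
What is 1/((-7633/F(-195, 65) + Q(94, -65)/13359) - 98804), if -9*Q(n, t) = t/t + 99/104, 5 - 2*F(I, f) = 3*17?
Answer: -287592552/28319851297285 ≈ -1.0155e-5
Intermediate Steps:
F(I, f) = -23 (F(I, f) = 5/2 - 3*17/2 = 5/2 - ½*51 = 5/2 - 51/2 = -23)
Q(n, t) = -203/936 (Q(n, t) = -(t/t + 99/104)/9 = -(1 + 99*(1/104))/9 = -(1 + 99/104)/9 = -⅑*203/104 = -203/936)
1/((-7633/F(-195, 65) + Q(94, -65)/13359) - 98804) = 1/((-7633/(-23) - 203/936/13359) - 98804) = 1/((-7633*(-1/23) - 203/936*1/13359) - 98804) = 1/((7633/23 - 203/12504024) - 98804) = 1/(95443210523/287592552 - 98804) = 1/(-28319851297285/287592552) = -287592552/28319851297285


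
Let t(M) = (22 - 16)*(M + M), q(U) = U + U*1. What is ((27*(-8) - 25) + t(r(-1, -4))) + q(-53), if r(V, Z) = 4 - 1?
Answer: -311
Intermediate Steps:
r(V, Z) = 3
q(U) = 2*U (q(U) = U + U = 2*U)
t(M) = 12*M (t(M) = 6*(2*M) = 12*M)
((27*(-8) - 25) + t(r(-1, -4))) + q(-53) = ((27*(-8) - 25) + 12*3) + 2*(-53) = ((-216 - 25) + 36) - 106 = (-241 + 36) - 106 = -205 - 106 = -311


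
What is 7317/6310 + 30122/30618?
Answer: 207050863/96599790 ≈ 2.1434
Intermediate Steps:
7317/6310 + 30122/30618 = 7317*(1/6310) + 30122*(1/30618) = 7317/6310 + 15061/15309 = 207050863/96599790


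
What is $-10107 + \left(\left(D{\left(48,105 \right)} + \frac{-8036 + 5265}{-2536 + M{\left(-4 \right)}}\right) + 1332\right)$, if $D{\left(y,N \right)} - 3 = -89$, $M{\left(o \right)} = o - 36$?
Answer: $- \frac{22823165}{2576} \approx -8859.9$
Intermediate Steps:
$M{\left(o \right)} = -36 + o$ ($M{\left(o \right)} = o - 36 = -36 + o$)
$D{\left(y,N \right)} = -86$ ($D{\left(y,N \right)} = 3 - 89 = -86$)
$-10107 + \left(\left(D{\left(48,105 \right)} + \frac{-8036 + 5265}{-2536 + M{\left(-4 \right)}}\right) + 1332\right) = -10107 + \left(\left(-86 + \frac{-8036 + 5265}{-2536 - 40}\right) + 1332\right) = -10107 + \left(\left(-86 - \frac{2771}{-2536 - 40}\right) + 1332\right) = -10107 + \left(\left(-86 - \frac{2771}{-2576}\right) + 1332\right) = -10107 + \left(\left(-86 - - \frac{2771}{2576}\right) + 1332\right) = -10107 + \left(\left(-86 + \frac{2771}{2576}\right) + 1332\right) = -10107 + \left(- \frac{218765}{2576} + 1332\right) = -10107 + \frac{3212467}{2576} = - \frac{22823165}{2576}$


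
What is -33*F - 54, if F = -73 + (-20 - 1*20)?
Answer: 3675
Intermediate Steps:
F = -113 (F = -73 + (-20 - 20) = -73 - 40 = -113)
-33*F - 54 = -33*(-113) - 54 = 3729 - 54 = 3675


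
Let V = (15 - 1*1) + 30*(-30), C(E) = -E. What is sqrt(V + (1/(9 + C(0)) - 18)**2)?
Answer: I*sqrt(45845)/9 ≈ 23.79*I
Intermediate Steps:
V = -886 (V = (15 - 1) - 900 = 14 - 900 = -886)
sqrt(V + (1/(9 + C(0)) - 18)**2) = sqrt(-886 + (1/(9 - 1*0) - 18)**2) = sqrt(-886 + (1/(9 + 0) - 18)**2) = sqrt(-886 + (1/9 - 18)**2) = sqrt(-886 + (-161/9)**2) = sqrt(-886 + 25921/81) = sqrt(-45845/81) = I*sqrt(45845)/9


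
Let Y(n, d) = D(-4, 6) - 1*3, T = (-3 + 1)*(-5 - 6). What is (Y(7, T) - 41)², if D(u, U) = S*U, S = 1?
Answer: 1444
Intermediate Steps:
D(u, U) = U (D(u, U) = 1*U = U)
T = 22 (T = -2*(-11) = 22)
Y(n, d) = 3 (Y(n, d) = 6 - 1*3 = 6 - 3 = 3)
(Y(7, T) - 41)² = (3 - 41)² = (-38)² = 1444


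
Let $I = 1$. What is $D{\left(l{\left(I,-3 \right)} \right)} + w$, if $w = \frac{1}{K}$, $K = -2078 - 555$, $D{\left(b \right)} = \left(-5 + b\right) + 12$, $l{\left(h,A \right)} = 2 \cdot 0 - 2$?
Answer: $\frac{13164}{2633} \approx 4.9996$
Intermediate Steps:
$l{\left(h,A \right)} = -2$ ($l{\left(h,A \right)} = 0 - 2 = -2$)
$D{\left(b \right)} = 7 + b$
$K = -2633$ ($K = -2078 - 555 = -2633$)
$w = - \frac{1}{2633}$ ($w = \frac{1}{-2633} = - \frac{1}{2633} \approx -0.00037979$)
$D{\left(l{\left(I,-3 \right)} \right)} + w = \left(7 - 2\right) - \frac{1}{2633} = 5 - \frac{1}{2633} = \frac{13164}{2633}$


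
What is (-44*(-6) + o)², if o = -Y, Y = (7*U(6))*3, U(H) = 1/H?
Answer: 271441/4 ≈ 67860.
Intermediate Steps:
U(H) = 1/H
Y = 7/2 (Y = (7/6)*3 = 7/2 ≈ 3.5000)
o = -7/2 (o = -1*7/2 = -7/2 ≈ -3.5000)
(-44*(-6) + o)² = (-44*(-6) - 7/2)² = (264 - 7/2)² = (521/2)² = 271441/4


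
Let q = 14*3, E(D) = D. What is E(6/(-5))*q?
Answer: -252/5 ≈ -50.400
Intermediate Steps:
q = 42
E(6/(-5))*q = (6/(-5))*42 = (6*(-⅕))*42 = -6/5*42 = -252/5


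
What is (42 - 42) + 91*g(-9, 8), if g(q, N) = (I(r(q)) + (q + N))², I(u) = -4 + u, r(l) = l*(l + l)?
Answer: 2243059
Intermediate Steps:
r(l) = 2*l² (r(l) = l*(2*l) = 2*l²)
g(q, N) = (-4 + N + q + 2*q²)² (g(q, N) = ((-4 + 2*q²) + (q + N))² = ((-4 + 2*q²) + (N + q))² = (-4 + N + q + 2*q²)²)
(42 - 42) + 91*g(-9, 8) = (42 - 42) + 91*(-4 + 8 - 9 + 2*(-9)²)² = 0 + 91*(-4 + 8 - 9 + 2*81)² = 0 + 91*(-4 + 8 - 9 + 162)² = 0 + 91*157² = 0 + 91*24649 = 0 + 2243059 = 2243059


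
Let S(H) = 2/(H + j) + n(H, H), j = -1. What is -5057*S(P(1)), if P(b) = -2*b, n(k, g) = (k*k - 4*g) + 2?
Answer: -202280/3 ≈ -67427.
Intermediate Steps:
n(k, g) = 2 + k² - 4*g (n(k, g) = (k² - 4*g) + 2 = 2 + k² - 4*g)
S(H) = 2 + H² - 4*H + 2/(-1 + H) (S(H) = 2/(H - 1) + (2 + H² - 4*H) = 2/(-1 + H) + (2 + H² - 4*H) = 2 + H² - 4*H + 2/(-1 + H))
-5057*S(P(1)) = -5057*(-2*1)*(6 + (-2*1)² - (-10))/(-1 - 2*1) = -(-10114)*(6 + (-2)² - 5*(-2))/(-1 - 2) = -(-10114)*(6 + 4 + 10)/(-3) = -(-10114)*(-1)*20/3 = -5057*40/3 = -202280/3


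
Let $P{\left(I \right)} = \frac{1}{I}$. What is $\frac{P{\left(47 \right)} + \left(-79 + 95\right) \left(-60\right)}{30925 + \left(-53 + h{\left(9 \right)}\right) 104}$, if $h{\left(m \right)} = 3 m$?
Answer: $- \frac{45119}{1326387} \approx -0.034016$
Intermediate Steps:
$\frac{P{\left(47 \right)} + \left(-79 + 95\right) \left(-60\right)}{30925 + \left(-53 + h{\left(9 \right)}\right) 104} = \frac{\frac{1}{47} + \left(-79 + 95\right) \left(-60\right)}{30925 + \left(-53 + 3 \cdot 9\right) 104} = \frac{\frac{1}{47} + 16 \left(-60\right)}{30925 + \left(-53 + 27\right) 104} = \frac{\frac{1}{47} - 960}{30925 - 2704} = - \frac{45119}{47 \left(30925 - 2704\right)} = - \frac{45119}{47 \cdot 28221} = \left(- \frac{45119}{47}\right) \frac{1}{28221} = - \frac{45119}{1326387}$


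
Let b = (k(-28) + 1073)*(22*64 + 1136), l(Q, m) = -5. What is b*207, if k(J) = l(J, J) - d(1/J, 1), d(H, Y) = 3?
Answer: 560837520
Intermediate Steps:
k(J) = -8 (k(J) = -5 - 1*3 = -5 - 3 = -8)
b = 2709360 (b = (-8 + 1073)*(22*64 + 1136) = 1065*(1408 + 1136) = 1065*2544 = 2709360)
b*207 = 2709360*207 = 560837520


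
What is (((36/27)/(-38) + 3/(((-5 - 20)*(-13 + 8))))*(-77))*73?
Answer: 444059/7125 ≈ 62.324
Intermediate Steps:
(((36/27)/(-38) + 3/(((-5 - 20)*(-13 + 8))))*(-77))*73 = (((36*(1/27))*(-1/38) + 3/((-25*(-5))))*(-77))*73 = (((4/3)*(-1/38) + 3/125)*(-77))*73 = ((-2/57 + 3*(1/125))*(-77))*73 = ((-2/57 + 3/125)*(-77))*73 = -79/7125*(-77)*73 = (6083/7125)*73 = 444059/7125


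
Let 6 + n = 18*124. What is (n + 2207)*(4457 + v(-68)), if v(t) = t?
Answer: 19456437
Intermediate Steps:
n = 2226 (n = -6 + 18*124 = -6 + 2232 = 2226)
(n + 2207)*(4457 + v(-68)) = (2226 + 2207)*(4457 - 68) = 4433*4389 = 19456437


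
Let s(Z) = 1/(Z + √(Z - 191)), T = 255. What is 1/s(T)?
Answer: 263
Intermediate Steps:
s(Z) = 1/(Z + √(-191 + Z))
1/s(T) = 1/(1/(255 + √(-191 + 255))) = 1/(1/(255 + √64)) = 1/(1/(255 + 8)) = 1/(1/263) = 263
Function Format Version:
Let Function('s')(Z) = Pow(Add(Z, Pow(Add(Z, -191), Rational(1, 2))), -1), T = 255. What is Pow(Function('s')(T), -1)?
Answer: 263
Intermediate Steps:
Function('s')(Z) = Pow(Add(Z, Pow(Add(-191, Z), Rational(1, 2))), -1)
Pow(Function('s')(T), -1) = Pow(Pow(Add(255, Pow(Add(-191, 255), Rational(1, 2))), -1), -1) = Pow(Pow(Add(255, Pow(64, Rational(1, 2))), -1), -1) = Pow(Pow(Add(255, 8), -1), -1) = Pow(Pow(263, -1), -1) = Pow(Rational(1, 263), -1) = 263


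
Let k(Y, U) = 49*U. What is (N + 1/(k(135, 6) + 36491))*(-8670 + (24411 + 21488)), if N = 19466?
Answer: 26658079016719/36785 ≈ 7.2470e+8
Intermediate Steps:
(N + 1/(k(135, 6) + 36491))*(-8670 + (24411 + 21488)) = (19466 + 1/(49*6 + 36491))*(-8670 + (24411 + 21488)) = (19466 + 1/(294 + 36491))*(-8670 + 45899) = (19466 + 1/36785)*37229 = (716056811/36785)*37229 = 26658079016719/36785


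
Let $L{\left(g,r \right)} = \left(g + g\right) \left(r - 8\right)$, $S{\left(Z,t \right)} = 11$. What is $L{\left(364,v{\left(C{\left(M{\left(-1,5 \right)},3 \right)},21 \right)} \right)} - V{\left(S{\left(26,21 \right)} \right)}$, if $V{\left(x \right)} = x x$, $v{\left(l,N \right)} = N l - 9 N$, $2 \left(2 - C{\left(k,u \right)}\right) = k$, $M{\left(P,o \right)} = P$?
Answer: $-105317$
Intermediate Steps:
$C{\left(k,u \right)} = 2 - \frac{k}{2}$
$v{\left(l,N \right)} = - 9 N + N l$
$V{\left(x \right)} = x^{2}$
$L{\left(g,r \right)} = 2 g \left(-8 + r\right)$
$L{\left(364,v{\left(C{\left(M{\left(-1,5 \right)},3 \right)},21 \right)} \right)} - V{\left(S{\left(26,21 \right)} \right)} = 2 \cdot 364 \left(-8 + 21 \left(-9 + \left(2 - - \frac{1}{2}\right)\right)\right) - 11^{2} = 2 \cdot 364 \left(-8 + 21 \left(-9 + \left(2 + \frac{1}{2}\right)\right)\right) - 121 = 2 \cdot 364 \left(-8 + 21 \left(-9 + \frac{5}{2}\right)\right) - 121 = 2 \cdot 364 \left(-8 + 21 \left(- \frac{13}{2}\right)\right) - 121 = 2 \cdot 364 \left(-8 - \frac{273}{2}\right) - 121 = 2 \cdot 364 \left(- \frac{289}{2}\right) - 121 = -105196 - 121 = -105317$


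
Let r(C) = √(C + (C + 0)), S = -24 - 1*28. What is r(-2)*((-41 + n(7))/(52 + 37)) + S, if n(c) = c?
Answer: -52 - 68*I/89 ≈ -52.0 - 0.76404*I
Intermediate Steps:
S = -52 (S = -24 - 28 = -52)
r(C) = √2*√C (r(C) = √(C + C) = √(2*C) = √2*√C)
r(-2)*((-41 + n(7))/(52 + 37)) + S = (√2*√(-2))*((-41 + 7)/(52 + 37)) - 52 = (√2*(I*√2))*(-34/89) - 52 = (2*I)*(-34*1/89) - 52 = (2*I)*(-34/89) - 52 = -68*I/89 - 52 = -52 - 68*I/89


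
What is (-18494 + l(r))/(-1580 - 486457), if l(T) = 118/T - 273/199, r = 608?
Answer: 372961425/9841428784 ≈ 0.037897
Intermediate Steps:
l(T) = -273/199 + 118/T (l(T) = 118/T - 273*1/199 = 118/T - 273/199 = -273/199 + 118/T)
(-18494 + l(r))/(-1580 - 486457) = (-18494 + (-273/199 + 118/608))/(-1580 - 486457) = (-18494 + (-273/199 + 118*(1/608)))/(-488037) = (-18494 + (-273/199 + 59/304))*(-1/488037) = (-18494 - 71251/60496)*(-1/488037) = -1118884275/60496*(-1/488037) = 372961425/9841428784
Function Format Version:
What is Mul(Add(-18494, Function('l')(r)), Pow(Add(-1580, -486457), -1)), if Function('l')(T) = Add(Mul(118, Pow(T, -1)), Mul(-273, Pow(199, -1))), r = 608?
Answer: Rational(372961425, 9841428784) ≈ 0.037897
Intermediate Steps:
Function('l')(T) = Add(Rational(-273, 199), Mul(118, Pow(T, -1))) (Function('l')(T) = Add(Mul(118, Pow(T, -1)), Mul(-273, Rational(1, 199))) = Add(Mul(118, Pow(T, -1)), Rational(-273, 199)) = Add(Rational(-273, 199), Mul(118, Pow(T, -1))))
Mul(Add(-18494, Function('l')(r)), Pow(Add(-1580, -486457), -1)) = Mul(Add(-18494, Add(Rational(-273, 199), Mul(118, Pow(608, -1)))), Pow(Add(-1580, -486457), -1)) = Mul(Add(-18494, Add(Rational(-273, 199), Mul(118, Rational(1, 608)))), Pow(-488037, -1)) = Mul(Add(-18494, Add(Rational(-273, 199), Rational(59, 304))), Rational(-1, 488037)) = Mul(Add(-18494, Rational(-71251, 60496)), Rational(-1, 488037)) = Mul(Rational(-1118884275, 60496), Rational(-1, 488037)) = Rational(372961425, 9841428784)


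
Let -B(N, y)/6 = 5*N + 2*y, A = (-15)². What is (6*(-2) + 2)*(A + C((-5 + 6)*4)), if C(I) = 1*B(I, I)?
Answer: -570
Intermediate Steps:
A = 225
B(N, y) = -30*N - 12*y (B(N, y) = -6*(5*N + 2*y) = -6*(2*y + 5*N) = -30*N - 12*y)
C(I) = -42*I (C(I) = 1*(-30*I - 12*I) = 1*(-42*I) = -42*I)
(6*(-2) + 2)*(A + C((-5 + 6)*4)) = (6*(-2) + 2)*(225 - 42*(-5 + 6)*4) = (-12 + 2)*(225 - 42*4) = -10*(225 - 42*4) = -10*(225 - 168) = -10*57 = -570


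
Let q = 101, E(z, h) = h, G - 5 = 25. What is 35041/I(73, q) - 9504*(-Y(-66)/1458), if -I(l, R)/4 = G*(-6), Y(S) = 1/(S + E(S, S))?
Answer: 315049/6480 ≈ 48.619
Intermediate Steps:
G = 30 (G = 5 + 25 = 30)
Y(S) = 1/(2*S) (Y(S) = 1/(S + S) = 1/(2*S))
I(l, R) = 720 (I(l, R) = -120*(-6) = -4*(-180) = 720)
35041/I(73, q) - 9504*(-Y(-66)/1458) = 35041/720 - 9504/((-27*27*2)/(((½)/(-66)))) = 35041*(1/720) - 9504/((-729*2)/(((½)*(-1/66)))) = 35041/720 - 9504/((-1458/(-1/132))) = 35041/720 - 9504/((-1458*(-132))) = 35041/720 - 9504/192456 = 35041/720 - 9504*1/192456 = 35041/720 - 4/81 = 315049/6480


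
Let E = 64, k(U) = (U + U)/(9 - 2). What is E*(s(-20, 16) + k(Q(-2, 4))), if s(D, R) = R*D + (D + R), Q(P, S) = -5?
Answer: -145792/7 ≈ -20827.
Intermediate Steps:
s(D, R) = D + R + D*R (s(D, R) = D*R + (D + R) = D + R + D*R)
k(U) = 2*U/7 (k(U) = (2*U)/7 = (2*U)*(⅐) = 2*U/7)
E*(s(-20, 16) + k(Q(-2, 4))) = 64*((-20 + 16 - 20*16) + (2/7)*(-5)) = 64*((-20 + 16 - 320) - 10/7) = 64*(-324 - 10/7) = 64*(-2278/7) = -145792/7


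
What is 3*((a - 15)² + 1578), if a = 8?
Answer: 4881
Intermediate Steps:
3*((a - 15)² + 1578) = 3*((8 - 15)² + 1578) = 3*((-7)² + 1578) = 3*(49 + 1578) = 3*1627 = 4881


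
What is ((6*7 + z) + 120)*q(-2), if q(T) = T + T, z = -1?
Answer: -644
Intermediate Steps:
q(T) = 2*T
((6*7 + z) + 120)*q(-2) = ((6*7 - 1) + 120)*(2*(-2)) = ((42 - 1) + 120)*(-4) = (41 + 120)*(-4) = 161*(-4) = -644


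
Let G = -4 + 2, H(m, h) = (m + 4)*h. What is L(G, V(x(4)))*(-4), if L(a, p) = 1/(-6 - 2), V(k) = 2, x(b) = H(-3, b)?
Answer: ½ ≈ 0.50000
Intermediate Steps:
H(m, h) = h*(4 + m) (H(m, h) = (4 + m)*h = h*(4 + m))
G = -2
x(b) = b (x(b) = b*(4 - 3) = b*1 = b)
L(a, p) = -⅛ (L(a, p) = 1/(-8) = -⅛)
L(G, V(x(4)))*(-4) = -⅛*(-4) = ½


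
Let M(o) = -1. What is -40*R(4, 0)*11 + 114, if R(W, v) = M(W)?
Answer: 554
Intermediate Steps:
R(W, v) = -1
-40*R(4, 0)*11 + 114 = -(-40)*11 + 114 = -40*(-11) + 114 = 440 + 114 = 554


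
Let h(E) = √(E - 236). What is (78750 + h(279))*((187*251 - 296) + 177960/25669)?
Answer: 13470815126250/3667 + 1197405789*√43/25669 ≈ 3.6738e+9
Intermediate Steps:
h(E) = √(-236 + E)
(78750 + h(279))*((187*251 - 296) + 177960/25669) = (78750 + √(-236 + 279))*((187*251 - 296) + 177960/25669) = (78750 + √43)*((46937 - 296) + 177960*(1/25669)) = (78750 + √43)*(46641 + 177960/25669) = (78750 + √43)*(1197405789/25669) = 13470815126250/3667 + 1197405789*√43/25669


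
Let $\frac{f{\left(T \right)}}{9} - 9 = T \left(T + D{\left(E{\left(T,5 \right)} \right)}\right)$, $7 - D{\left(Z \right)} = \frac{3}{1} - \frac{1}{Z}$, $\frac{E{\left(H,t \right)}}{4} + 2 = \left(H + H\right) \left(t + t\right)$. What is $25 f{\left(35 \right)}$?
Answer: $\frac{863154675}{2792} \approx 3.0915 \cdot 10^{5}$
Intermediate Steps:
$E{\left(H,t \right)} = -8 + 16 H t$ ($E{\left(H,t \right)} = -8 + 4 \left(H + H\right) \left(t + t\right) = -8 + 4 \cdot 2 H 2 t = -8 + 4 \cdot 4 H t = -8 + 16 H t$)
$D{\left(Z \right)} = 4 + \frac{1}{Z}$ ($D{\left(Z \right)} = 7 - \left(\frac{3}{1} - \frac{1}{Z}\right) = 7 - \left(3 \cdot 1 - \frac{1}{Z}\right) = 7 - \left(3 - \frac{1}{Z}\right) = 4 + \frac{1}{Z}$)
$f{\left(T \right)} = 81 + 9 T \left(4 + T + \frac{1}{-8 + 80 T}\right)$ ($f{\left(T \right)} = 81 + 9 T \left(T + \left(4 + \frac{1}{-8 + 16 T 5}\right)\right) = 81 + 9 T \left(T + \left(4 + \frac{1}{-8 + 80 T}\right)\right) = 81 + 9 T \left(4 + T + \frac{1}{-8 + 80 T}\right)$)
$25 f{\left(35 \right)} = 25 \frac{9 \left(-72 + 80 \cdot 35^{3} + 312 \cdot 35^{2} + 689 \cdot 35\right)}{8 \left(-1 + 10 \cdot 35\right)} = 25 \frac{9 \left(-72 + 80 \cdot 42875 + 312 \cdot 1225 + 24115\right)}{8 \left(-1 + 350\right)} = 25 \frac{9 \left(-72 + 3430000 + 382200 + 24115\right)}{8 \cdot 349} = 25 \cdot \frac{9}{8} \cdot \frac{1}{349} \cdot 3836243 = 25 \cdot \frac{34526187}{2792} = \frac{863154675}{2792}$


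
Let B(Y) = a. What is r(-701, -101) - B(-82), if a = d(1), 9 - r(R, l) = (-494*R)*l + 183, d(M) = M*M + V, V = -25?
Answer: 34975544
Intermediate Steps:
d(M) = -25 + M**2 (d(M) = M*M - 25 = M**2 - 25 = -25 + M**2)
r(R, l) = -174 + 494*R*l (r(R, l) = 9 - ((-494*R)*l + 183) = 9 - (-494*R*l + 183) = 9 - (183 - 494*R*l) = 9 + (-183 + 494*R*l) = -174 + 494*R*l)
a = -24 (a = -25 + 1**2 = -25 + 1 = -24)
B(Y) = -24
r(-701, -101) - B(-82) = (-174 + 494*(-701)*(-101)) - 1*(-24) = (-174 + 34975694) + 24 = 34975520 + 24 = 34975544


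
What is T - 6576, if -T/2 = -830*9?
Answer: 8364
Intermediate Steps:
T = 14940 (T = -(-1660)*9 = -2*(-7470) = 14940)
T - 6576 = 14940 - 6576 = 8364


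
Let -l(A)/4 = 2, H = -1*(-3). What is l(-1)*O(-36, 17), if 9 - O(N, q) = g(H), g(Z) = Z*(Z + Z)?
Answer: 72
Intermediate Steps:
H = 3
l(A) = -8 (l(A) = -4*2 = -8)
g(Z) = 2*Z**2 (g(Z) = Z*(2*Z) = 2*Z**2)
O(N, q) = -9 (O(N, q) = 9 - 2*3**2 = 9 - 2*9 = 9 - 1*18 = 9 - 18 = -9)
l(-1)*O(-36, 17) = -8*(-9) = 72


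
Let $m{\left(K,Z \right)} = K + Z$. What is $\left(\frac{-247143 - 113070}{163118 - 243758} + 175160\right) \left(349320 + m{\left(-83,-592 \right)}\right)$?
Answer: $\frac{15633975186379}{256} \approx 6.107 \cdot 10^{10}$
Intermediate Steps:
$\left(\frac{-247143 - 113070}{163118 - 243758} + 175160\right) \left(349320 + m{\left(-83,-592 \right)}\right) = \left(\frac{-247143 - 113070}{163118 - 243758} + 175160\right) \left(349320 - 675\right) = \left(- \frac{360213}{-80640} + 175160\right) \left(349320 - 675\right) = \left(\left(-360213\right) \left(- \frac{1}{80640}\right) + 175160\right) 348645 = \left(\frac{17153}{3840} + 175160\right) 348645 = \frac{672631553}{3840} \cdot 348645 = \frac{15633975186379}{256}$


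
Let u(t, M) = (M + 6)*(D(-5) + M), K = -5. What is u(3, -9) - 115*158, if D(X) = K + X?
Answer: -18113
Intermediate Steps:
D(X) = -5 + X
u(t, M) = (-10 + M)*(6 + M) (u(t, M) = (M + 6)*((-5 - 5) + M) = (6 + M)*(-10 + M) = (-10 + M)*(6 + M))
u(3, -9) - 115*158 = (-60 + (-9)**2 - 4*(-9)) - 115*158 = (-60 + 81 + 36) - 18170 = 57 - 18170 = -18113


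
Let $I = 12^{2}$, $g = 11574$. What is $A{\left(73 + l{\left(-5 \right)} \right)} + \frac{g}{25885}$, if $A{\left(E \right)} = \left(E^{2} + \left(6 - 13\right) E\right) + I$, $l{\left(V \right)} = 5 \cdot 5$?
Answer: $\frac{234581444}{25885} \approx 9062.5$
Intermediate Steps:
$l{\left(V \right)} = 25$
$I = 144$
$A{\left(E \right)} = 144 + E^{2} - 7 E$ ($A{\left(E \right)} = \left(E^{2} + \left(6 - 13\right) E\right) + 144 = \left(E^{2} - 7 E\right) + 144 = 144 + E^{2} - 7 E$)
$A{\left(73 + l{\left(-5 \right)} \right)} + \frac{g}{25885} = \left(144 + \left(73 + 25\right)^{2} - 7 \left(73 + 25\right)\right) + \frac{11574}{25885} = \left(144 + 98^{2} - 686\right) + 11574 \cdot \frac{1}{25885} = \left(144 + 9604 - 686\right) + \frac{11574}{25885} = 9062 + \frac{11574}{25885} = \frac{234581444}{25885}$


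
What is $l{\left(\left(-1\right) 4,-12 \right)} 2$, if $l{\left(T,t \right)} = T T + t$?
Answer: $8$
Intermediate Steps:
$l{\left(T,t \right)} = t + T^{2}$ ($l{\left(T,t \right)} = T^{2} + t = t + T^{2}$)
$l{\left(\left(-1\right) 4,-12 \right)} 2 = \left(-12 + \left(\left(-1\right) 4\right)^{2}\right) 2 = \left(-12 + \left(-4\right)^{2}\right) 2 = \left(-12 + 16\right) 2 = 4 \cdot 2 = 8$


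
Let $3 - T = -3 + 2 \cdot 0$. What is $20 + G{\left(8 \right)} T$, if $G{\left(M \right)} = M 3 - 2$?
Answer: $152$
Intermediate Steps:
$T = 6$ ($T = 3 - \left(-3 + 2 \cdot 0\right) = 3 - \left(-3 + 0\right) = 3 - -3 = 3 + 3 = 6$)
$G{\left(M \right)} = -2 + 3 M$ ($G{\left(M \right)} = 3 M - 2 = -2 + 3 M$)
$20 + G{\left(8 \right)} T = 20 + \left(-2 + 3 \cdot 8\right) 6 = 20 + \left(-2 + 24\right) 6 = 20 + 22 \cdot 6 = 20 + 132 = 152$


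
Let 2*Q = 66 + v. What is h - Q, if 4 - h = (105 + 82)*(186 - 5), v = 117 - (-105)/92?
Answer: -6244053/184 ≈ -33935.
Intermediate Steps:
v = 10869/92 (v = 117 - (-105)/92 = 117 - 1*(-105/92) = 117 + 105/92 = 10869/92 ≈ 118.14)
h = -33843 (h = 4 - (105 + 82)*(186 - 5) = 4 - 187*181 = 4 - 1*33847 = 4 - 33847 = -33843)
Q = 16941/184 (Q = (66 + 10869/92)/2 = (1/2)*(16941/92) = 16941/184 ≈ 92.071)
h - Q = -33843 - 1*16941/184 = -33843 - 16941/184 = -6244053/184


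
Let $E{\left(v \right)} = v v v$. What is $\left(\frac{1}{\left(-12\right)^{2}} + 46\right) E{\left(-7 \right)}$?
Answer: $- \frac{2272375}{144} \approx -15780.0$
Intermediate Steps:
$E{\left(v \right)} = v^{3}$ ($E{\left(v \right)} = v^{2} v = v^{3}$)
$\left(\frac{1}{\left(-12\right)^{2}} + 46\right) E{\left(-7 \right)} = \left(\frac{1}{\left(-12\right)^{2}} + 46\right) \left(-7\right)^{3} = \left(\frac{1}{144} + 46\right) \left(-343\right) = \frac{6625}{144} \left(-343\right) = - \frac{2272375}{144}$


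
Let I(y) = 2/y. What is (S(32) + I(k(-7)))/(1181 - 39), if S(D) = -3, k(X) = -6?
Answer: -5/1713 ≈ -0.0029189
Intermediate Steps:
(S(32) + I(k(-7)))/(1181 - 39) = (-3 + 2/(-6))/(1181 - 39) = (-3 + 2*(-1/6))/1142 = (-3 - 1/3)*(1/1142) = -10/3*1/1142 = -5/1713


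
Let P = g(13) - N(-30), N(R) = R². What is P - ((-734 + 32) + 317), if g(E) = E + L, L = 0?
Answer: -502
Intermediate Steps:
g(E) = E (g(E) = E + 0 = E)
P = -887 (P = 13 - 1*(-30)² = 13 - 1*900 = 13 - 900 = -887)
P - ((-734 + 32) + 317) = -887 - ((-734 + 32) + 317) = -887 - (-702 + 317) = -887 - 1*(-385) = -887 + 385 = -502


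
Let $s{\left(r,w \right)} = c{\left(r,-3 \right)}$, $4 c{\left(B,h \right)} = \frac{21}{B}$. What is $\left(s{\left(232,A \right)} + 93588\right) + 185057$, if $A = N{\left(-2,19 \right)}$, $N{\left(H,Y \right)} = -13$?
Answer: $\frac{258582581}{928} \approx 2.7865 \cdot 10^{5}$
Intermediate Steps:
$A = -13$
$c{\left(B,h \right)} = \frac{21}{4 B}$ ($c{\left(B,h \right)} = \frac{21 \frac{1}{B}}{4} = \frac{21}{4 B}$)
$s{\left(r,w \right)} = \frac{21}{4 r}$
$\left(s{\left(232,A \right)} + 93588\right) + 185057 = \left(\frac{21}{4 \cdot 232} + 93588\right) + 185057 = \left(\frac{21}{4} \cdot \frac{1}{232} + 93588\right) + 185057 = \left(\frac{21}{928} + 93588\right) + 185057 = \frac{86849685}{928} + 185057 = \frac{258582581}{928}$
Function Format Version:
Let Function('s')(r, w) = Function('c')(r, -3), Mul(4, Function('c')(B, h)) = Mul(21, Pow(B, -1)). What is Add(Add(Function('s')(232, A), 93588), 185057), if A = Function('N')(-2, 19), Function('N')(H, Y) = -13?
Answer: Rational(258582581, 928) ≈ 2.7865e+5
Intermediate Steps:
A = -13
Function('c')(B, h) = Mul(Rational(21, 4), Pow(B, -1)) (Function('c')(B, h) = Mul(Rational(1, 4), Mul(21, Pow(B, -1))) = Mul(Rational(21, 4), Pow(B, -1)))
Function('s')(r, w) = Mul(Rational(21, 4), Pow(r, -1))
Add(Add(Function('s')(232, A), 93588), 185057) = Add(Add(Mul(Rational(21, 4), Pow(232, -1)), 93588), 185057) = Add(Add(Mul(Rational(21, 4), Rational(1, 232)), 93588), 185057) = Add(Add(Rational(21, 928), 93588), 185057) = Add(Rational(86849685, 928), 185057) = Rational(258582581, 928)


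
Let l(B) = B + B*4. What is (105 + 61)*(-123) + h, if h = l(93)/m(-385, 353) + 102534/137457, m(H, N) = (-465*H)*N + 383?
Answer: -59119936534456277/2895587054352 ≈ -20417.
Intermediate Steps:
m(H, N) = 383 - 465*H*N (m(H, N) = -465*H*N + 383 = 383 - 465*H*N)
l(B) = 5*B (l(B) = B + 4*B = 5*B)
h = 2159941302859/2895587054352 (h = (5*93)/(383 - 465*(-385)*353) + 102534/137457 = 465/(383 + 63195825) + 102534*(1/137457) = 465/63196208 + 34178/45819 = 2159941302859/2895587054352 ≈ 0.74594)
(105 + 61)*(-123) + h = (105 + 61)*(-123) + 2159941302859/2895587054352 = 166*(-123) + 2159941302859/2895587054352 = -20418 + 2159941302859/2895587054352 = -59119936534456277/2895587054352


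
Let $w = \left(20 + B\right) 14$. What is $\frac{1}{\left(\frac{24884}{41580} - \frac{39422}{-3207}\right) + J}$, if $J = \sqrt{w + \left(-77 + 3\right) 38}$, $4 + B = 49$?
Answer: $\frac{1591802514755145}{255383005913772991} - \frac{123482211185025 i \sqrt{1902}}{255383005913772991} \approx 0.006233 - 0.021087 i$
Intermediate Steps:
$B = 45$ ($B = -4 + 49 = 45$)
$w = 910$ ($w = \left(20 + 45\right) 14 = 65 \cdot 14 = 910$)
$J = i \sqrt{1902}$ ($J = \sqrt{910 + \left(-77 + 3\right) 38} = \sqrt{910 - 2812} = \sqrt{-1902} = i \sqrt{1902} \approx 43.612 i$)
$\frac{1}{\left(\frac{24884}{41580} - \frac{39422}{-3207}\right) + J} = \frac{1}{\left(\frac{24884}{41580} - \frac{39422}{-3207}\right) + i \sqrt{1902}} = \frac{1}{\left(24884 \cdot \frac{1}{41580} - - \frac{39422}{3207}\right) + i \sqrt{1902}} = \frac{1}{\left(\frac{6221}{10395} + \frac{39422}{3207}\right) + i \sqrt{1902}} = \frac{1}{\frac{143247479}{11112255} + i \sqrt{1902}}$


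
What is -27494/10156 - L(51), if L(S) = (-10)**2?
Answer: -521547/5078 ≈ -102.71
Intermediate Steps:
L(S) = 100
-27494/10156 - L(51) = -27494/10156 - 1*100 = -27494*1/10156 - 100 = -13747/5078 - 100 = -521547/5078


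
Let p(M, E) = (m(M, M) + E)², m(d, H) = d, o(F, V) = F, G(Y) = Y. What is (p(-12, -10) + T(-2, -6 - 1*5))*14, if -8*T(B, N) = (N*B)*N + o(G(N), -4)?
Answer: 28875/4 ≈ 7218.8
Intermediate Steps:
T(B, N) = -N/8 - B*N²/8 (T(B, N) = -((N*B)*N + N)/8 = -((B*N)*N + N)/8 = -(B*N² + N)/8 = -(N + B*N²)/8 = -N/8 - B*N²/8)
p(M, E) = (E + M)² (p(M, E) = (M + E)² = (E + M)²)
(p(-12, -10) + T(-2, -6 - 1*5))*14 = ((-10 - 12)² + (-6 - 1*5)*(-1 - 1*(-2)*(-6 - 1*5))/8)*14 = ((-22)² + (-6 - 5)*(-1 - 1*(-2)*(-6 - 5))/8)*14 = (484 + (⅛)*(-11)*(-1 - 1*(-2)*(-11)))*14 = (484 + (⅛)*(-11)*(-1 - 22))*14 = (484 + (⅛)*(-11)*(-23))*14 = (484 + 253/8)*14 = (4125/8)*14 = 28875/4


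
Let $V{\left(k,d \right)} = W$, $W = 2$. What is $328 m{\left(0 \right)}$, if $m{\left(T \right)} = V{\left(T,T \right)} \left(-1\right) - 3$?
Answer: $-1640$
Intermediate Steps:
$V{\left(k,d \right)} = 2$
$m{\left(T \right)} = -5$ ($m{\left(T \right)} = 2 \left(-1\right) - 3 = -2 - 3 = -5$)
$328 m{\left(0 \right)} = 328 \left(-5\right) = -1640$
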